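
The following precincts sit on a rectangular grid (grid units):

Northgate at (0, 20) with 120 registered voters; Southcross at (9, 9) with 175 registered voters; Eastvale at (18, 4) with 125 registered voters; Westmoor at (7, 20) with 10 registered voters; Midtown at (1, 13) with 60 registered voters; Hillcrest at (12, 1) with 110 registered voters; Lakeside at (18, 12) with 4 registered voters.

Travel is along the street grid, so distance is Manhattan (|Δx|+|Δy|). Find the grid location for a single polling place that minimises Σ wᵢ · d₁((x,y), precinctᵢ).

(9, 9)

Manhattan distance separates: Σwᵢ(|x−xᵢ|+|y−yᵢ|) = Σwᵢ|x−xᵢ| + Σwᵢ|y−yᵢ|, so x and y are optimised independently as 1-D weighted medians.
Total weight W = 604; half = 302.
x-coordinate, sorted with cumulative weight:
  x=0 (Northgate, w=120) cum 120
  x=1 (Midtown, w=60) cum 180
  x=7 (Westmoor, w=10) cum 190
  x=9 (Southcross, w=175) cum 365  ← median
  x=12 (Hillcrest, w=110) cum 475
  x=18 (Eastvale, w=125) cum 600
  x=18 (Lakeside, w=4) cum 604
⇒ x* = 9
y-coordinate, sorted with cumulative weight:
  y=1 (Hillcrest, w=110) cum 110
  y=4 (Eastvale, w=125) cum 235
  y=9 (Southcross, w=175) cum 410  ← median
  y=12 (Lakeside, w=4) cum 414
  y=13 (Midtown, w=60) cum 474
  y=20 (Northgate, w=120) cum 594
  y=20 (Westmoor, w=10) cum 604
⇒ y* = 9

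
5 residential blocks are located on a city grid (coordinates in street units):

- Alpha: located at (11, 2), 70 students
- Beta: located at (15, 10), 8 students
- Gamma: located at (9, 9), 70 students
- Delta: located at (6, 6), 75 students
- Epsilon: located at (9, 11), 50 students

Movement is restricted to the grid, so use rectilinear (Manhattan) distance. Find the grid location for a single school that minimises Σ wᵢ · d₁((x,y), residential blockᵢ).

(9, 6)

Manhattan distance separates: Σwᵢ(|x−xᵢ|+|y−yᵢ|) = Σwᵢ|x−xᵢ| + Σwᵢ|y−yᵢ|, so x and y are optimised independently as 1-D weighted medians.
Total weight W = 273; half = 136.5.
x-coordinate, sorted with cumulative weight:
  x=6 (Delta, w=75) cum 75
  x=9 (Gamma, w=70) cum 145  ← median
  x=9 (Epsilon, w=50) cum 195
  x=11 (Alpha, w=70) cum 265
  x=15 (Beta, w=8) cum 273
⇒ x* = 9
y-coordinate, sorted with cumulative weight:
  y=2 (Alpha, w=70) cum 70
  y=6 (Delta, w=75) cum 145  ← median
  y=9 (Gamma, w=70) cum 215
  y=10 (Beta, w=8) cum 223
  y=11 (Epsilon, w=50) cum 273
⇒ y* = 6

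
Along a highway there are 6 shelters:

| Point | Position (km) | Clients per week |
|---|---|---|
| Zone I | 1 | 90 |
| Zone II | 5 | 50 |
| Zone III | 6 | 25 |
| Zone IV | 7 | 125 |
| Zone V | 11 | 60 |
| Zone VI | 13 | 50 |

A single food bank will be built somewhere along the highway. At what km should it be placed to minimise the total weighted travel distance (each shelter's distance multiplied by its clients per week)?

For a sum of weighted absolute distances on a line, the optimum is the weighted median (not the mean). Total weight W = 400; half-weight = 200.
Sort by position and accumulate weight:
  km 1 (Zone I, w=90) → cum 90
  km 5 (Zone II, w=50) → cum 140
  km 6 (Zone III, w=25) → cum 165
  km 7 (Zone IV, w=125) → cum 290  ≥ 200 → median here
  km 11 (Zone V, w=60) → cum 350
  km 13 (Zone VI, w=50) → cum 400
Optimal location: km 7.

x = 7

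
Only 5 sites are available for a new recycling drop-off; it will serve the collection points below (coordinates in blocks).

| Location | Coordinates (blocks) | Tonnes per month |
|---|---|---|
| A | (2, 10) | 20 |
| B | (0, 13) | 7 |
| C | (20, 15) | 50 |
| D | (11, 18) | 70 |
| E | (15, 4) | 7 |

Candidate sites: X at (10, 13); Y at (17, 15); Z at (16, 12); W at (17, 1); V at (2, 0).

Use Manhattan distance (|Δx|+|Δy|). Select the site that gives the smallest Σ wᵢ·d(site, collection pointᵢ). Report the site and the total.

Y, total 1404 blocks

Total weighted distance at each candidate:
  X (10, 13): total = 1408
  Y (17, 15): total = 1404
  Z (16, 12): total = 1622
  W (17, 1): total = 3178
  V (2, 0): total = 3964
Minimum is at Y with total 1404 blocks.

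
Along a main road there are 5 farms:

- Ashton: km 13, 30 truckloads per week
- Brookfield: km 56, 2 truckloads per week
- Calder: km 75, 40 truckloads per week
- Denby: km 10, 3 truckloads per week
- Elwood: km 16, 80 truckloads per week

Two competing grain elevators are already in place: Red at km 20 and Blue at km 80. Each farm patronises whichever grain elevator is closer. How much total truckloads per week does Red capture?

The indifferent point is the midpoint (20+80)/2 = 50; farms left of it (closer to Red at 20) go to Red, those right go to Blue.
  Denby at 10 (w=3) → Red
  Ashton at 13 (w=30) → Red
  Elwood at 16 (w=80) → Red
  Brookfield at 56 (w=2) → Blue
  Calder at 75 (w=40) → Blue
Red captures 113; Blue captures 42.

113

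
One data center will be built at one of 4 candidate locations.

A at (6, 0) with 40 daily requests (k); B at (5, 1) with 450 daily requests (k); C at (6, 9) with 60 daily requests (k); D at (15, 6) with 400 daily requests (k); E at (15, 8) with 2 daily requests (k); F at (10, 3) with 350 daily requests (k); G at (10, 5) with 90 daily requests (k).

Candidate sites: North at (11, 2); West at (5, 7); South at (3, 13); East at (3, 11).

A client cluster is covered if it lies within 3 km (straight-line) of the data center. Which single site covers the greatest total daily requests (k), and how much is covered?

North, covering 350

Coverage radius r = 3 km; a point is covered iff (Δx)²+(Δy)² ≤ 3² = 9.
  North (11, 2): covers {F} → 350
  West (5, 7): covers {C} → 60
  South (3, 13): covers {none} → 0
  East (3, 11): covers {none} → 0
Maximum coverage at North: 350 daily requests (k).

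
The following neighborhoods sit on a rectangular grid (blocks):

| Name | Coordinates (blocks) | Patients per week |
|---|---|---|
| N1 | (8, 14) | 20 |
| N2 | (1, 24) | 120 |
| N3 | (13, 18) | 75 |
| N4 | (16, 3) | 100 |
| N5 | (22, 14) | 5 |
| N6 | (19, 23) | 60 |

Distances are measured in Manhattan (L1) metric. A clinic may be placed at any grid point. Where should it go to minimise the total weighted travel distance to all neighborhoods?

Manhattan distance separates: Σwᵢ(|x−xᵢ|+|y−yᵢ|) = Σwᵢ|x−xᵢ| + Σwᵢ|y−yᵢ|, so x and y are optimised independently as 1-D weighted medians.
Total weight W = 380; half = 190.
x-coordinate, sorted with cumulative weight:
  x=1 (N2, w=120) cum 120
  x=8 (N1, w=20) cum 140
  x=13 (N3, w=75) cum 215  ← median
  x=16 (N4, w=100) cum 315
  x=19 (N6, w=60) cum 375
  x=22 (N5, w=5) cum 380
⇒ x* = 13
y-coordinate, sorted with cumulative weight:
  y=3 (N4, w=100) cum 100
  y=14 (N1, w=20) cum 120
  y=14 (N5, w=5) cum 125
  y=18 (N3, w=75) cum 200  ← median
  y=23 (N6, w=60) cum 260
  y=24 (N2, w=120) cum 380
⇒ y* = 18

(13, 18)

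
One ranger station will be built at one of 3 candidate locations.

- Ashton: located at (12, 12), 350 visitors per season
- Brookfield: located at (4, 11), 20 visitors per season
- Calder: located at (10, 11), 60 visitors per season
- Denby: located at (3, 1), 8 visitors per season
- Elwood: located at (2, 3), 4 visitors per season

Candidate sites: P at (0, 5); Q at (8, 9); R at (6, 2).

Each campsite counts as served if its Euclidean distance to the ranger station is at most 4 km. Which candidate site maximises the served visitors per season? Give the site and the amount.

Coverage radius r = 4 km; a point is covered iff (Δx)²+(Δy)² ≤ 4² = 16.
  P (0, 5): covers {Elwood} → 4
  Q (8, 9): covers {Calder} → 60
  R (6, 2): covers {Denby} → 8
Maximum coverage at Q: 60 visitors per season.

Q, covering 60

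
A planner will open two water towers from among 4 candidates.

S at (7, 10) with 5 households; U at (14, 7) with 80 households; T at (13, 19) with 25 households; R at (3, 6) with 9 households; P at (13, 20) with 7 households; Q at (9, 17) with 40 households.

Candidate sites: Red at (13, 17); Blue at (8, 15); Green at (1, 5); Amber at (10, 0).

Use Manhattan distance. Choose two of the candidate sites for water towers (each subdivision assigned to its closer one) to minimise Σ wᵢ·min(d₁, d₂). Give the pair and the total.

{Red, Green}, total 1193

Evaluate every pair (each demand assigned to the nearer of the two):
  {Red, Green}: total = 1193
  {Red, Blue}: total = 1227
  {Red, Amber}: total = 1293
  {Blue, Amber}: total = 1442
  {Blue, Green}: total = 1592
  {Green, Amber}: total = 2393
Best pair: {Red, Green} with total 1193.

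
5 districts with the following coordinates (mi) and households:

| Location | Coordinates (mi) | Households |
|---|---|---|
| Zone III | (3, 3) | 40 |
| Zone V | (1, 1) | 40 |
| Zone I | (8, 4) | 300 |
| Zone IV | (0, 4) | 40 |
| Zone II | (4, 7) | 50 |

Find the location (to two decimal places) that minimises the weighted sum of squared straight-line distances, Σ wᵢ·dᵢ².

The minimiser of Σwᵢ‖p−pᵢ‖² is the weighted centroid p* = (Σwᵢpᵢ)/(Σwᵢ).
Σwᵢ = 470.
Σwᵢxᵢ = 40·3 + 40·1 + 300·8 + 40·0 + 50·4 = 2760.
Σwᵢyᵢ = 40·3 + 40·1 + 300·4 + 40·4 + 50·7 = 1870.
x* = 2760/470 = 5.87, y* = 1870/470 = 3.98.

(5.87, 3.98)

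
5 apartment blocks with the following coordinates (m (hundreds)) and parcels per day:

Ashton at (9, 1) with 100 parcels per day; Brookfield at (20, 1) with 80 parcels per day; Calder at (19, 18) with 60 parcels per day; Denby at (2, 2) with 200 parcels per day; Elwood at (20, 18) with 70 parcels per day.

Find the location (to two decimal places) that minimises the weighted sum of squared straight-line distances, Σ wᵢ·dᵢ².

The minimiser of Σwᵢ‖p−pᵢ‖² is the weighted centroid p* = (Σwᵢpᵢ)/(Σwᵢ).
Σwᵢ = 510.
Σwᵢxᵢ = 100·9 + 80·20 + 60·19 + 200·2 + 70·20 = 5440.
Σwᵢyᵢ = 100·1 + 80·1 + 60·18 + 200·2 + 70·18 = 2920.
x* = 5440/510 = 10.67, y* = 2920/510 = 5.73.

(10.67, 5.73)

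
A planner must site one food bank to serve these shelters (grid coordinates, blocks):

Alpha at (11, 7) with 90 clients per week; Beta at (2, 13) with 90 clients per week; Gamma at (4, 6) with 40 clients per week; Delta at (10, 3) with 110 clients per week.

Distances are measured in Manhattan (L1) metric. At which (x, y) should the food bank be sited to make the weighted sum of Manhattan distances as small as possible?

Manhattan distance separates: Σwᵢ(|x−xᵢ|+|y−yᵢ|) = Σwᵢ|x−xᵢ| + Σwᵢ|y−yᵢ|, so x and y are optimised independently as 1-D weighted medians.
Total weight W = 330; half = 165.
x-coordinate, sorted with cumulative weight:
  x=2 (Beta, w=90) cum 90
  x=4 (Gamma, w=40) cum 130
  x=10 (Delta, w=110) cum 240  ← median
  x=11 (Alpha, w=90) cum 330
⇒ x* = 10
y-coordinate, sorted with cumulative weight:
  y=3 (Delta, w=110) cum 110
  y=6 (Gamma, w=40) cum 150
  y=7 (Alpha, w=90) cum 240  ← median
  y=13 (Beta, w=90) cum 330
⇒ y* = 7

(10, 7)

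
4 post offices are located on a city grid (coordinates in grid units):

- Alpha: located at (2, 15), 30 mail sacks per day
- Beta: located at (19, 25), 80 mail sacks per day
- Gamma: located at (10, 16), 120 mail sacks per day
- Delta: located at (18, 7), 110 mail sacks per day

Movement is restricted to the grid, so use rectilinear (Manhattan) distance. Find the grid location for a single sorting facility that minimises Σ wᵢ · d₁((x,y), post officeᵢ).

Manhattan distance separates: Σwᵢ(|x−xᵢ|+|y−yᵢ|) = Σwᵢ|x−xᵢ| + Σwᵢ|y−yᵢ|, so x and y are optimised independently as 1-D weighted medians.
Total weight W = 340; half = 170.
x-coordinate, sorted with cumulative weight:
  x=2 (Alpha, w=30) cum 30
  x=10 (Gamma, w=120) cum 150
  x=18 (Delta, w=110) cum 260  ← median
  x=19 (Beta, w=80) cum 340
⇒ x* = 18
y-coordinate, sorted with cumulative weight:
  y=7 (Delta, w=110) cum 110
  y=15 (Alpha, w=30) cum 140
  y=16 (Gamma, w=120) cum 260  ← median
  y=25 (Beta, w=80) cum 340
⇒ y* = 16

(18, 16)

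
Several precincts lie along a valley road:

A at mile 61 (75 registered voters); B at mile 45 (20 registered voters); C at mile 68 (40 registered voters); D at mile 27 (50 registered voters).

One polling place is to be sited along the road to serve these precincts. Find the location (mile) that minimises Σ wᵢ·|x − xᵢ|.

For a sum of weighted absolute distances on a line, the optimum is the weighted median (not the mean). Total weight W = 185; half-weight = 92.5.
Sort by position and accumulate weight:
  mile 27 (D, w=50) → cum 50
  mile 45 (B, w=20) → cum 70
  mile 61 (A, w=75) → cum 145  ≥ 92.5 → median here
  mile 68 (C, w=40) → cum 185
Optimal location: mile 61.

x = 61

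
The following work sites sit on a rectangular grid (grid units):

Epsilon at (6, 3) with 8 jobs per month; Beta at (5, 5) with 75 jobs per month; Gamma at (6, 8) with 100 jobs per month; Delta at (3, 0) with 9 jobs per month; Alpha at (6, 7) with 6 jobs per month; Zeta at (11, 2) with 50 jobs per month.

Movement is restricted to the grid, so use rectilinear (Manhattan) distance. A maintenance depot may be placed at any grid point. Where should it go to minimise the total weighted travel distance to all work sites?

(6, 5)

Manhattan distance separates: Σwᵢ(|x−xᵢ|+|y−yᵢ|) = Σwᵢ|x−xᵢ| + Σwᵢ|y−yᵢ|, so x and y are optimised independently as 1-D weighted medians.
Total weight W = 248; half = 124.
x-coordinate, sorted with cumulative weight:
  x=3 (Delta, w=9) cum 9
  x=5 (Beta, w=75) cum 84
  x=6 (Epsilon, w=8) cum 92
  x=6 (Gamma, w=100) cum 192  ← median
  x=6 (Alpha, w=6) cum 198
  x=11 (Zeta, w=50) cum 248
⇒ x* = 6
y-coordinate, sorted with cumulative weight:
  y=0 (Delta, w=9) cum 9
  y=2 (Zeta, w=50) cum 59
  y=3 (Epsilon, w=8) cum 67
  y=5 (Beta, w=75) cum 142  ← median
  y=7 (Alpha, w=6) cum 148
  y=8 (Gamma, w=100) cum 248
⇒ y* = 5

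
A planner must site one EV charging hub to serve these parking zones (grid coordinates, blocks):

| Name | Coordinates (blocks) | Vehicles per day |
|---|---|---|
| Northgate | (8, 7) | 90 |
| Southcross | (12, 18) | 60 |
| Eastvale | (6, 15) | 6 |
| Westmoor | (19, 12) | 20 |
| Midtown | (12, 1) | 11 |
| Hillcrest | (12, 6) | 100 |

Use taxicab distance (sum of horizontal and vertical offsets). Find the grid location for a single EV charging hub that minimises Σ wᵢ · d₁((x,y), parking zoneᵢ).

Manhattan distance separates: Σwᵢ(|x−xᵢ|+|y−yᵢ|) = Σwᵢ|x−xᵢ| + Σwᵢ|y−yᵢ|, so x and y are optimised independently as 1-D weighted medians.
Total weight W = 287; half = 143.5.
x-coordinate, sorted with cumulative weight:
  x=6 (Eastvale, w=6) cum 6
  x=8 (Northgate, w=90) cum 96
  x=12 (Southcross, w=60) cum 156  ← median
  x=12 (Midtown, w=11) cum 167
  x=12 (Hillcrest, w=100) cum 267
  x=19 (Westmoor, w=20) cum 287
⇒ x* = 12
y-coordinate, sorted with cumulative weight:
  y=1 (Midtown, w=11) cum 11
  y=6 (Hillcrest, w=100) cum 111
  y=7 (Northgate, w=90) cum 201  ← median
  y=12 (Westmoor, w=20) cum 221
  y=15 (Eastvale, w=6) cum 227
  y=18 (Southcross, w=60) cum 287
⇒ y* = 7

(12, 7)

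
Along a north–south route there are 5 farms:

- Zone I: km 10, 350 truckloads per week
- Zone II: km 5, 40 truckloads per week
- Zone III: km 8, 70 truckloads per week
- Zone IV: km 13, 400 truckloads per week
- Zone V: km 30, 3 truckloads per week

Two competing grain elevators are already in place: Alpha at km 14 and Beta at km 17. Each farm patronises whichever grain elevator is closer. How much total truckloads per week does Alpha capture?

860

The indifferent point is the midpoint (14+17)/2 = 15.5; farms left of it (closer to Alpha at 14) go to Alpha, those right go to Beta.
  Zone II at 5 (w=40) → Alpha
  Zone III at 8 (w=70) → Alpha
  Zone I at 10 (w=350) → Alpha
  Zone IV at 13 (w=400) → Alpha
  Zone V at 30 (w=3) → Beta
Alpha captures 860; Beta captures 3.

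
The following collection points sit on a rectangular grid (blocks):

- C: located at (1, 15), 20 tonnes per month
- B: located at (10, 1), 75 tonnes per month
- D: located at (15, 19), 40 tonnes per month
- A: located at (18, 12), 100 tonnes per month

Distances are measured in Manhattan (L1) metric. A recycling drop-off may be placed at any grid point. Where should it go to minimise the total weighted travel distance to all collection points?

(15, 12)

Manhattan distance separates: Σwᵢ(|x−xᵢ|+|y−yᵢ|) = Σwᵢ|x−xᵢ| + Σwᵢ|y−yᵢ|, so x and y are optimised independently as 1-D weighted medians.
Total weight W = 235; half = 117.5.
x-coordinate, sorted with cumulative weight:
  x=1 (C, w=20) cum 20
  x=10 (B, w=75) cum 95
  x=15 (D, w=40) cum 135  ← median
  x=18 (A, w=100) cum 235
⇒ x* = 15
y-coordinate, sorted with cumulative weight:
  y=1 (B, w=75) cum 75
  y=12 (A, w=100) cum 175  ← median
  y=15 (C, w=20) cum 195
  y=19 (D, w=40) cum 235
⇒ y* = 12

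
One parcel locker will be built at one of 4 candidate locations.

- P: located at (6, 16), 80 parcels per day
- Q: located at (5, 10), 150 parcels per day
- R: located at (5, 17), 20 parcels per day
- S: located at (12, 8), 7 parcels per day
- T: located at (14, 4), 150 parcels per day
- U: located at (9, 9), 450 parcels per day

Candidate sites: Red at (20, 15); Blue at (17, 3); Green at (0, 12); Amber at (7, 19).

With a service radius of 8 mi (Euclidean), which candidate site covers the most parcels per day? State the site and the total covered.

Coverage radius r = 8 mi; a point is covered iff (Δx)²+(Δy)² ≤ 8² = 64.
  Red (20, 15): covers {none} → 0
  Blue (17, 3): covers {S, T} → 157
  Green (0, 12): covers {P, Q, R} → 250
  Amber (7, 19): covers {P, R} → 100
Maximum coverage at Green: 250 parcels per day.

Green, covering 250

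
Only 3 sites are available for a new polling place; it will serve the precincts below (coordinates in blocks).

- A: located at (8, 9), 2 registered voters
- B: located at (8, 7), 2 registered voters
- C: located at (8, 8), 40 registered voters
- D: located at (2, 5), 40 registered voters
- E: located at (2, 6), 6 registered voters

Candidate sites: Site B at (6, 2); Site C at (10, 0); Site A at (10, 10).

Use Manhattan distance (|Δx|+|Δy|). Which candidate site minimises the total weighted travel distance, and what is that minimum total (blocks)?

Site B, total 680 blocks

Total weighted distance at each candidate:
  Site B (6, 2): total = 680
  Site C (10, 0): total = 1044
  Site A (10, 10): total = 768
Minimum is at Site B with total 680 blocks.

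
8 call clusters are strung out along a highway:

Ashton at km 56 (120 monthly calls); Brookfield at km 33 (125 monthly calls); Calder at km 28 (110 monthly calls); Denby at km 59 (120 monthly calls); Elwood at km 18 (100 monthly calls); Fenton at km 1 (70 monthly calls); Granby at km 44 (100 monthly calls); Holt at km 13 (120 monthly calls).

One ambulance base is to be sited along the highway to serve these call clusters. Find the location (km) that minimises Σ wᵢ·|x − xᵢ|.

x = 33

For a sum of weighted absolute distances on a line, the optimum is the weighted median (not the mean). Total weight W = 865; half-weight = 432.5.
Sort by position and accumulate weight:
  km 1 (Fenton, w=70) → cum 70
  km 13 (Holt, w=120) → cum 190
  km 18 (Elwood, w=100) → cum 290
  km 28 (Calder, w=110) → cum 400
  km 33 (Brookfield, w=125) → cum 525  ≥ 432.5 → median here
  km 44 (Granby, w=100) → cum 625
  km 56 (Ashton, w=120) → cum 745
  km 59 (Denby, w=120) → cum 865
Optimal location: km 33.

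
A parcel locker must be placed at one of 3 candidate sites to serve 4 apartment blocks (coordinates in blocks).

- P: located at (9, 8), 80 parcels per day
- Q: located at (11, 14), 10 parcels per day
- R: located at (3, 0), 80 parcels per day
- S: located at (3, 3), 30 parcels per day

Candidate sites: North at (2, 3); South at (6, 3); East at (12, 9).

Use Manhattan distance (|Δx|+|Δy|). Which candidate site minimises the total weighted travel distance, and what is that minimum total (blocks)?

Total weighted distance at each candidate:
  North (2, 3): total = 1510
  South (6, 3): total = 1370
  East (12, 9): total = 2270
Minimum is at South with total 1370 blocks.

South, total 1370 blocks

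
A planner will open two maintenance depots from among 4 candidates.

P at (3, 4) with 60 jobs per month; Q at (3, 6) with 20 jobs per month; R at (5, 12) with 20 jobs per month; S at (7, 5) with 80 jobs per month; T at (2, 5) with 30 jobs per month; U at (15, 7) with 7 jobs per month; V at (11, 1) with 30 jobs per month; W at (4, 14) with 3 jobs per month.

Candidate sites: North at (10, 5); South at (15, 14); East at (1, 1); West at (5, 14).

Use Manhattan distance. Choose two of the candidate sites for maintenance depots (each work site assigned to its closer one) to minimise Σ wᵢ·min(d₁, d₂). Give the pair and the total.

Evaluate every pair (each demand assigned to the nearer of the two):
  {North, East}: total = 1314
  {North, West}: total = 1362
  {North, South}: total = 1592
  {East, West}: total = 1852
  {South, East}: total = 2012
  {South, West}: total = 2762
Best pair: {North, East} with total 1314.

{North, East}, total 1314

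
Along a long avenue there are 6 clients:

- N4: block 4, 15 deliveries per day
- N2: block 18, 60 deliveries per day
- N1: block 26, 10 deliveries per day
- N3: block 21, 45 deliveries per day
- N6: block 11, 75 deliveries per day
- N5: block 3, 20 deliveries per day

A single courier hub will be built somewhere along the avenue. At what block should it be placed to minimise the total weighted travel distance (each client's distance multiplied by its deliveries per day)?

x = 18

For a sum of weighted absolute distances on a line, the optimum is the weighted median (not the mean). Total weight W = 225; half-weight = 112.5.
Sort by position and accumulate weight:
  block 3 (N5, w=20) → cum 20
  block 4 (N4, w=15) → cum 35
  block 11 (N6, w=75) → cum 110
  block 18 (N2, w=60) → cum 170  ≥ 112.5 → median here
  block 21 (N3, w=45) → cum 215
  block 26 (N1, w=10) → cum 225
Optimal location: block 18.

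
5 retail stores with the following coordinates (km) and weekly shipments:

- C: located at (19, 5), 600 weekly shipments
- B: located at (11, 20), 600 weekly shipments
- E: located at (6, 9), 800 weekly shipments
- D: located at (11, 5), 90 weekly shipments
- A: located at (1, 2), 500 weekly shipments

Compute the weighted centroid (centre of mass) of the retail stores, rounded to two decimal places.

(9.38, 9.13)

The minimiser of Σwᵢ‖p−pᵢ‖² is the weighted centroid p* = (Σwᵢpᵢ)/(Σwᵢ).
Σwᵢ = 2590.
Σwᵢxᵢ = 600·19 + 600·11 + 800·6 + 90·11 + 500·1 = 24290.
Σwᵢyᵢ = 600·5 + 600·20 + 800·9 + 90·5 + 500·2 = 23650.
x* = 24290/2590 = 9.38, y* = 23650/2590 = 9.13.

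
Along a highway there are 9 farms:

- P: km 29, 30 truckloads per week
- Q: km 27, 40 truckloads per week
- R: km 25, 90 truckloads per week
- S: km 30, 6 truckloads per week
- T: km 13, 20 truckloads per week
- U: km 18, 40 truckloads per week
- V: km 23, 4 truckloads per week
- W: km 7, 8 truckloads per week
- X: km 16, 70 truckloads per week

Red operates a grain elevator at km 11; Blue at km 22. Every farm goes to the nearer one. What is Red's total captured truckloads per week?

The indifferent point is the midpoint (11+22)/2 = 16.5; farms left of it (closer to Red at 11) go to Red, those right go to Blue.
  W at 7 (w=8) → Red
  T at 13 (w=20) → Red
  X at 16 (w=70) → Red
  U at 18 (w=40) → Blue
  V at 23 (w=4) → Blue
  R at 25 (w=90) → Blue
  Q at 27 (w=40) → Blue
  P at 29 (w=30) → Blue
  S at 30 (w=6) → Blue
Red captures 98; Blue captures 210.

98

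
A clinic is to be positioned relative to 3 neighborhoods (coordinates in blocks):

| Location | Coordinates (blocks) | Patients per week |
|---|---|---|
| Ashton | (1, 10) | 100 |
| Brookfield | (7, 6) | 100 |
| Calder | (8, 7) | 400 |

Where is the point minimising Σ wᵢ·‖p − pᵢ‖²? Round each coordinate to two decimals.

The minimiser of Σwᵢ‖p−pᵢ‖² is the weighted centroid p* = (Σwᵢpᵢ)/(Σwᵢ).
Σwᵢ = 600.
Σwᵢxᵢ = 100·1 + 100·7 + 400·8 = 4000.
Σwᵢyᵢ = 100·10 + 100·6 + 400·7 = 4400.
x* = 4000/600 = 6.67, y* = 4400/600 = 7.33.

(6.67, 7.33)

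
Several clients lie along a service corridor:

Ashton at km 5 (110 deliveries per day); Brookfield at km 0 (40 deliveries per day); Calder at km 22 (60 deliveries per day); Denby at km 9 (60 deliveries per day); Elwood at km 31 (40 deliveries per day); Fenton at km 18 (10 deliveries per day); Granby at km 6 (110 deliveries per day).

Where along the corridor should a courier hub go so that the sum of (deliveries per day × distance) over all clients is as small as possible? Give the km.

For a sum of weighted absolute distances on a line, the optimum is the weighted median (not the mean). Total weight W = 430; half-weight = 215.
Sort by position and accumulate weight:
  km 0 (Brookfield, w=40) → cum 40
  km 5 (Ashton, w=110) → cum 150
  km 6 (Granby, w=110) → cum 260  ≥ 215 → median here
  km 9 (Denby, w=60) → cum 320
  km 18 (Fenton, w=10) → cum 330
  km 22 (Calder, w=60) → cum 390
  km 31 (Elwood, w=40) → cum 430
Optimal location: km 6.

x = 6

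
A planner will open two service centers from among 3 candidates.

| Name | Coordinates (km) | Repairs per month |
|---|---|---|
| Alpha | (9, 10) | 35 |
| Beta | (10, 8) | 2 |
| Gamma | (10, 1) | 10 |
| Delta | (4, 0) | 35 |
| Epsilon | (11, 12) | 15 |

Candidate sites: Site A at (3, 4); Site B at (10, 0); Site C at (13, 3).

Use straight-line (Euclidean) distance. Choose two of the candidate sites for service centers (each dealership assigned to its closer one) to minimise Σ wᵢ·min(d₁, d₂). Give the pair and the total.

Evaluate every pair (each demand assigned to the nearer of the two):
  {Site A, Site C}: total = 612.5
  {Site A, Site B}: total = 637.0
  {Site B, Site C}: total = 652.1
Best pair: {Site A, Site C} with total 612.5.

{Site A, Site C}, total 612.5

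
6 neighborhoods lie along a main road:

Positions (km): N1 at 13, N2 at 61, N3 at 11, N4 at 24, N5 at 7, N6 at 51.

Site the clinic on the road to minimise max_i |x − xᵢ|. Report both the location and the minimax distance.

The 1-center on a line is the midpoint of the two extreme points: leftmost at 7, rightmost at 61.
Optimal location = (7 + 61)/2 = 34; maximum distance = (61 − 7)/2 = 27.

location 34, max distance 27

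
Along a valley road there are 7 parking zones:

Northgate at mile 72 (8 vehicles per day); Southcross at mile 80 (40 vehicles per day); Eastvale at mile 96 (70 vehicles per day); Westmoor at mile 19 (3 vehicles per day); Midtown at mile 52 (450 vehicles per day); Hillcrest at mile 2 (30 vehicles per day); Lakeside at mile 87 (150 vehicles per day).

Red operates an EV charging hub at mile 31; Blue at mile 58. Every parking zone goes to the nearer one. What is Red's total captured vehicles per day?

The indifferent point is the midpoint (31+58)/2 = 44.5; parking zones left of it (closer to Red at 31) go to Red, those right go to Blue.
  Hillcrest at 2 (w=30) → Red
  Westmoor at 19 (w=3) → Red
  Midtown at 52 (w=450) → Blue
  Northgate at 72 (w=8) → Blue
  Southcross at 80 (w=40) → Blue
  Lakeside at 87 (w=150) → Blue
  Eastvale at 96 (w=70) → Blue
Red captures 33; Blue captures 718.

33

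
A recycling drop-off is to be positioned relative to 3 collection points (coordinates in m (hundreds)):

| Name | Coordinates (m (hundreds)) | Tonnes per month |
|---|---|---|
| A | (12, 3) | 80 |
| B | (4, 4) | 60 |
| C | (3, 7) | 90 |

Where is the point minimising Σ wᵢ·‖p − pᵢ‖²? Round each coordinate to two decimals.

The minimiser of Σwᵢ‖p−pᵢ‖² is the weighted centroid p* = (Σwᵢpᵢ)/(Σwᵢ).
Σwᵢ = 230.
Σwᵢxᵢ = 80·12 + 60·4 + 90·3 = 1470.
Σwᵢyᵢ = 80·3 + 60·4 + 90·7 = 1110.
x* = 1470/230 = 6.39, y* = 1110/230 = 4.83.

(6.39, 4.83)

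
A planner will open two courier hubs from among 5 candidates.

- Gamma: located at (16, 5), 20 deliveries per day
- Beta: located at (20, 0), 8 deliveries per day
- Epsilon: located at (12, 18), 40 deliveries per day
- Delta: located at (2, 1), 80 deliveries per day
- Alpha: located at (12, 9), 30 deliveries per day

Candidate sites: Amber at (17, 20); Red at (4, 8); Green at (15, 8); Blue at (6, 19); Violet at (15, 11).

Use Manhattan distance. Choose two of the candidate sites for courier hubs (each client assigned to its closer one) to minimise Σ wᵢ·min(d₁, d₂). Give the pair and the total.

Evaluate every pair (each demand assigned to the nearer of the two):
  {Red, Violet}: total = 1538
  {Red, Green}: total = 1544
  {Amber, Red}: total = 1754
  {Red, Blue}: total = 1762
  {Amber, Green}: total = 2184
  {Green, Blue}: total = 2184
  {Green, Violet}: total = 2304
  {Blue, Violet}: total = 2458
  {Amber, Violet}: total = 2538
  {Amber, Blue}: total = 3024
Best pair: {Red, Violet} with total 1538.

{Red, Violet}, total 1538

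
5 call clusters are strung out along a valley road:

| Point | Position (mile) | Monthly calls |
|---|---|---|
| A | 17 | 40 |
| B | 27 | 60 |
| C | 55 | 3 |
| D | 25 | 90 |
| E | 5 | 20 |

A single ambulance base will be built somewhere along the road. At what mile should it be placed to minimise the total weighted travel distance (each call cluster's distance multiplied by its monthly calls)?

x = 25

For a sum of weighted absolute distances on a line, the optimum is the weighted median (not the mean). Total weight W = 213; half-weight = 106.5.
Sort by position and accumulate weight:
  mile 5 (E, w=20) → cum 20
  mile 17 (A, w=40) → cum 60
  mile 25 (D, w=90) → cum 150  ≥ 106.5 → median here
  mile 27 (B, w=60) → cum 210
  mile 55 (C, w=3) → cum 213
Optimal location: mile 25.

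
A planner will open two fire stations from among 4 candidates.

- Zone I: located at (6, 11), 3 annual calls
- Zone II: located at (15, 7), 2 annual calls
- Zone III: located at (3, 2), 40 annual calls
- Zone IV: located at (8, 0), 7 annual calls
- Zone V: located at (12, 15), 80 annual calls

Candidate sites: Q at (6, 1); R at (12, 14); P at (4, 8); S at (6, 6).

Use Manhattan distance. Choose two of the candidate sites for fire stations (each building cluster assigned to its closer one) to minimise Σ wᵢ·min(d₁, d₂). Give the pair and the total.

Evaluate every pair (each demand assigned to the nearer of the two):
  {Q, R}: total = 308
  {R, S}: total = 451
  {R, P}: total = 479
  {Q, S}: total = 1416
  {Q, P}: total = 1420
  {P, S}: total = 1571
Best pair: {Q, R} with total 308.

{Q, R}, total 308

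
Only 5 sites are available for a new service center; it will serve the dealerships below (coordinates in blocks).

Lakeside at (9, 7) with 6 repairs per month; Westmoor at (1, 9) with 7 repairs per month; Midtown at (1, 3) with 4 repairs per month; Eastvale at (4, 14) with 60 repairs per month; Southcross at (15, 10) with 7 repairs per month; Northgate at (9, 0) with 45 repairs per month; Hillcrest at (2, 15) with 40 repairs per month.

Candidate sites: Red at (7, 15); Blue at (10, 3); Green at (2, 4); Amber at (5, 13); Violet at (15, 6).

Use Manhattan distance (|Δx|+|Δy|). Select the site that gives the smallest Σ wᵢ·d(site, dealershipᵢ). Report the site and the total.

Total weighted distance at each candidate:
  Red (7, 15): total = 1512
  Blue (10, 3): total = 2255
  Green (2, 4): total = 1898
  Amber (5, 13): total = 1348
  Violet (15, 6): total = 2817
Minimum is at Amber with total 1348 blocks.

Amber, total 1348 blocks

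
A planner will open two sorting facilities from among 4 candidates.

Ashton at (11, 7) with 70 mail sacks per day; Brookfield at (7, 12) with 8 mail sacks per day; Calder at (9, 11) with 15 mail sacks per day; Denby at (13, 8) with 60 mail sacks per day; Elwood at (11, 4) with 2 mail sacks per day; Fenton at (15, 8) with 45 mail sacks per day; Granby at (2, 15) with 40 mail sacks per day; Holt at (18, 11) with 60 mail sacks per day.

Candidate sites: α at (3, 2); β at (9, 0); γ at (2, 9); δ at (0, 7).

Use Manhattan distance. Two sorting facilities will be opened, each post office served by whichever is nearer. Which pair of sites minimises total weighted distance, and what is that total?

{β, γ}, total 3511

Evaluate every pair (each demand assigned to the nearer of the two):
  {β, γ}: total = 3511
  {α, γ}: total = 3659
  {γ, δ}: total = 3667
  {β, δ}: total = 3853
  {α, β}: total = 4029
  {α, δ}: total = 4361
Best pair: {β, γ} with total 3511.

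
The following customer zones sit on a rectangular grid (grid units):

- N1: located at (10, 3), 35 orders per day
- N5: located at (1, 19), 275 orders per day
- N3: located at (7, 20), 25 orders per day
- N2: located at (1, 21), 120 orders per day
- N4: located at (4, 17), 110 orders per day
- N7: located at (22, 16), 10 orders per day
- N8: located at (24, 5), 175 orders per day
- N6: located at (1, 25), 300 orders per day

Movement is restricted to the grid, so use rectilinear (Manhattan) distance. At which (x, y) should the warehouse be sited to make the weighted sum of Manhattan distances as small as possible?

(1, 19)

Manhattan distance separates: Σwᵢ(|x−xᵢ|+|y−yᵢ|) = Σwᵢ|x−xᵢ| + Σwᵢ|y−yᵢ|, so x and y are optimised independently as 1-D weighted medians.
Total weight W = 1050; half = 525.
x-coordinate, sorted with cumulative weight:
  x=1 (N5, w=275) cum 275
  x=1 (N2, w=120) cum 395
  x=1 (N6, w=300) cum 695  ← median
  x=4 (N4, w=110) cum 805
  x=7 (N3, w=25) cum 830
  x=10 (N1, w=35) cum 865
  x=22 (N7, w=10) cum 875
  x=24 (N8, w=175) cum 1050
⇒ x* = 1
y-coordinate, sorted with cumulative weight:
  y=3 (N1, w=35) cum 35
  y=5 (N8, w=175) cum 210
  y=16 (N7, w=10) cum 220
  y=17 (N4, w=110) cum 330
  y=19 (N5, w=275) cum 605  ← median
  y=20 (N3, w=25) cum 630
  y=21 (N2, w=120) cum 750
  y=25 (N6, w=300) cum 1050
⇒ y* = 19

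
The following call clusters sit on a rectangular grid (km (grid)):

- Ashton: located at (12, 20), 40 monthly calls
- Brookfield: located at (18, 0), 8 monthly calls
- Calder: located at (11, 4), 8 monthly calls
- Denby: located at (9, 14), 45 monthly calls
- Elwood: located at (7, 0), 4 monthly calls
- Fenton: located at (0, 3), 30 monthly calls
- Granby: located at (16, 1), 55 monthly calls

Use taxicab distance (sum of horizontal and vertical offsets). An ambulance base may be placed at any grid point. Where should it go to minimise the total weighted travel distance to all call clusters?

(12, 3)

Manhattan distance separates: Σwᵢ(|x−xᵢ|+|y−yᵢ|) = Σwᵢ|x−xᵢ| + Σwᵢ|y−yᵢ|, so x and y are optimised independently as 1-D weighted medians.
Total weight W = 190; half = 95.
x-coordinate, sorted with cumulative weight:
  x=0 (Fenton, w=30) cum 30
  x=7 (Elwood, w=4) cum 34
  x=9 (Denby, w=45) cum 79
  x=11 (Calder, w=8) cum 87
  x=12 (Ashton, w=40) cum 127  ← median
  x=16 (Granby, w=55) cum 182
  x=18 (Brookfield, w=8) cum 190
⇒ x* = 12
y-coordinate, sorted with cumulative weight:
  y=0 (Brookfield, w=8) cum 8
  y=0 (Elwood, w=4) cum 12
  y=1 (Granby, w=55) cum 67
  y=3 (Fenton, w=30) cum 97  ← median
  y=4 (Calder, w=8) cum 105
  y=14 (Denby, w=45) cum 150
  y=20 (Ashton, w=40) cum 190
⇒ y* = 3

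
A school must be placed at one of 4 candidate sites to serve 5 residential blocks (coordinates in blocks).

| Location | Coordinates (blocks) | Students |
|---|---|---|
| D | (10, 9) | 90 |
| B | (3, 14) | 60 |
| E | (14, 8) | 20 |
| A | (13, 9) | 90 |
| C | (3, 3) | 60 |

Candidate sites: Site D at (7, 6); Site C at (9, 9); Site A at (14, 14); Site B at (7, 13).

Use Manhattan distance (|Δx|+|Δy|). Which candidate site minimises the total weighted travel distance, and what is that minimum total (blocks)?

Total weighted distance at each candidate:
  Site D (7, 6): total = 2670
  Site C (9, 9): total = 1950
  Site A (14, 14): total = 3450
  Site B (7, 13): total = 2910
Minimum is at Site C with total 1950 blocks.

Site C, total 1950 blocks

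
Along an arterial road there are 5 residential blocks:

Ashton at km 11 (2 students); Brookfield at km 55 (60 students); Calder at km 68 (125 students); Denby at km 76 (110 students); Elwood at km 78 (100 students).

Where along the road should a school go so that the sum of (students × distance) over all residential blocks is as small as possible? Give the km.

For a sum of weighted absolute distances on a line, the optimum is the weighted median (not the mean). Total weight W = 397; half-weight = 198.5.
Sort by position and accumulate weight:
  km 11 (Ashton, w=2) → cum 2
  km 55 (Brookfield, w=60) → cum 62
  km 68 (Calder, w=125) → cum 187
  km 76 (Denby, w=110) → cum 297  ≥ 198.5 → median here
  km 78 (Elwood, w=100) → cum 397
Optimal location: km 76.

x = 76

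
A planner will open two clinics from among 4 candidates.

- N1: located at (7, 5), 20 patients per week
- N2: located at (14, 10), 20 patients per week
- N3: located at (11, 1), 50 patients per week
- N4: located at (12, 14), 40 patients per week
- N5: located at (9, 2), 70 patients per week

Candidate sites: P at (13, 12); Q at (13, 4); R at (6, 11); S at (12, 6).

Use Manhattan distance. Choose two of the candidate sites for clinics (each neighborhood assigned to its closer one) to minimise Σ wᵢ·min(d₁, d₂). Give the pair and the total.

{P, Q}, total 990

Evaluate every pair (each demand assigned to the nearer of the two):
  {P, Q}: total = 990
  {P, S}: total = 1090
  {Q, S}: total = 1230
  {Q, R}: total = 1310
  {R, S}: total = 1350
  {P, R}: total = 1810
Best pair: {P, Q} with total 990.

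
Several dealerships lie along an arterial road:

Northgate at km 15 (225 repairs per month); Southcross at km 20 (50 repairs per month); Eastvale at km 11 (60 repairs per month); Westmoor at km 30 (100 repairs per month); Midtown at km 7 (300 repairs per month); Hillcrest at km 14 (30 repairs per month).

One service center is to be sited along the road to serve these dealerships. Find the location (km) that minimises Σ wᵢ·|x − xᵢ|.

For a sum of weighted absolute distances on a line, the optimum is the weighted median (not the mean). Total weight W = 765; half-weight = 382.5.
Sort by position and accumulate weight:
  km 7 (Midtown, w=300) → cum 300
  km 11 (Eastvale, w=60) → cum 360
  km 14 (Hillcrest, w=30) → cum 390  ≥ 382.5 → median here
  km 15 (Northgate, w=225) → cum 615
  km 20 (Southcross, w=50) → cum 665
  km 30 (Westmoor, w=100) → cum 765
Optimal location: km 14.

x = 14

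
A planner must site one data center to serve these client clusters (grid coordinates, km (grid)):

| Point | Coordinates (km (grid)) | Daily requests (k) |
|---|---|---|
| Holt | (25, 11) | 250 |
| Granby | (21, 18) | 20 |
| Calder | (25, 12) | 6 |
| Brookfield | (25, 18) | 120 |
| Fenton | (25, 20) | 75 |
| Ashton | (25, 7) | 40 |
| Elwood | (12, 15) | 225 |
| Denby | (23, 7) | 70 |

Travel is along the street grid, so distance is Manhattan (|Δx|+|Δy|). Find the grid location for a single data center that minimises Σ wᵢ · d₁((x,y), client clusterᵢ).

(25, 15)

Manhattan distance separates: Σwᵢ(|x−xᵢ|+|y−yᵢ|) = Σwᵢ|x−xᵢ| + Σwᵢ|y−yᵢ|, so x and y are optimised independently as 1-D weighted medians.
Total weight W = 806; half = 403.
x-coordinate, sorted with cumulative weight:
  x=12 (Elwood, w=225) cum 225
  x=21 (Granby, w=20) cum 245
  x=23 (Denby, w=70) cum 315
  x=25 (Holt, w=250) cum 565  ← median
  x=25 (Calder, w=6) cum 571
  x=25 (Brookfield, w=120) cum 691
  x=25 (Fenton, w=75) cum 766
  x=25 (Ashton, w=40) cum 806
⇒ x* = 25
y-coordinate, sorted with cumulative weight:
  y=7 (Ashton, w=40) cum 40
  y=7 (Denby, w=70) cum 110
  y=11 (Holt, w=250) cum 360
  y=12 (Calder, w=6) cum 366
  y=15 (Elwood, w=225) cum 591  ← median
  y=18 (Granby, w=20) cum 611
  y=18 (Brookfield, w=120) cum 731
  y=20 (Fenton, w=75) cum 806
⇒ y* = 15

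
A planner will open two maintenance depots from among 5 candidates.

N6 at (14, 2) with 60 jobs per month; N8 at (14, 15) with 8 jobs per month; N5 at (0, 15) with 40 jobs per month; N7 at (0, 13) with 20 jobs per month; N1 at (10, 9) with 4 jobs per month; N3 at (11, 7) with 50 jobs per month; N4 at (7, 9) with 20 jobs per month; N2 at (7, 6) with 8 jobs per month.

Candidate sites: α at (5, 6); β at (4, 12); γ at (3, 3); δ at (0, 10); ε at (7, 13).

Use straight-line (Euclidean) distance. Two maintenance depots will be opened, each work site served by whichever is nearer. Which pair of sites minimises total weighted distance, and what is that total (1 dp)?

{α, δ}, total 1368.3

Evaluate every pair (each demand assigned to the nearer of the two):
  {α, δ}: total = 1368.3
  {α, β}: total = 1372.5
  {α, ε}: total = 1492.6
  {β, γ}: total = 1610.5
  {δ, ε}: total = 1617.1
  {β, ε}: total = 1637.2
  {γ, ε}: total = 1652.7
  {α, γ}: total = 1692.2
  {γ, δ}: total = 1707.2
  {β, δ}: total = 1787.5
Best pair: {α, δ} with total 1368.3.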